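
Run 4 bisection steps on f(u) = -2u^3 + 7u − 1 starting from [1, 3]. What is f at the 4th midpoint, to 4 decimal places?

-1.0586

u = 2 gives f = -3, negative; keep [1, 2]
u = 1.5 gives f = 2.75, positive; keep [1.5, 2]
u = 1.75 gives f = 0.53125, positive; keep [1.75, 2]
u = 1.875 gives f = -1.0586, negative; keep [1.75, 1.875]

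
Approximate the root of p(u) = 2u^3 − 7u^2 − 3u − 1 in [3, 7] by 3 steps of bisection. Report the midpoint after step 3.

m = 5, p(m) = 59 (+); new bracket [3, 5]
m = 4, p(m) = 3 (+); new bracket [3, 4]
m = 3.5, p(m) = -11.5 (−); new bracket [3.5, 4]

3.5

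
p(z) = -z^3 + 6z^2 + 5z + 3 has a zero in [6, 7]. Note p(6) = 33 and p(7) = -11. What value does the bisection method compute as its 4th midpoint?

6.8125

p(6.5) = 14.375 > 0, so the root lies in [6.5, 7]
p(6.75) = 2.578125 > 0, so the root lies in [6.75, 7]
p(6.875) = -3.982422 < 0, so the root lies in [6.75, 6.875]
p(6.8125) = -0.6458 < 0, so the root lies in [6.75, 6.8125]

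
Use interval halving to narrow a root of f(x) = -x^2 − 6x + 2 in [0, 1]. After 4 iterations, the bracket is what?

m = 0.5, f(m) = -1.25 (−); new bracket [0, 0.5]
m = 0.25, f(m) = 0.4375 (+); new bracket [0.25, 0.5]
m = 0.375, f(m) = -0.390625 (−); new bracket [0.25, 0.375]
m = 0.3125, f(m) = 0.0273 (+); new bracket [0.3125, 0.375]

[0.3125, 0.375]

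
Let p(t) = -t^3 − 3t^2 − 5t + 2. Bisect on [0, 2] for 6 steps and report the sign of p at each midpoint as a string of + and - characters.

--+-+-

m = 1, p(m) = -7 (−); new bracket [0, 1]
m = 0.5, p(m) = -1.375 (−); new bracket [0, 0.5]
m = 0.25, p(m) = 0.546875 (+); new bracket [0.25, 0.5]
m = 0.375, p(m) = -0.3496 (−); new bracket [0.25, 0.375]
m = 0.3125, p(m) = 0.114 (+); new bracket [0.3125, 0.375]
m = 0.34375, p(m) = -0.1139 (−); new bracket [0.3125, 0.34375]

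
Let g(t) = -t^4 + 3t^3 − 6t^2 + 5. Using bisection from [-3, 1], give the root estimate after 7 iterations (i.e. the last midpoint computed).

-0.78125

m = -1, g(m) = -5 (−); new bracket [-1, 1]
m = 0, g(m) = 5 (+); new bracket [-1, 0]
m = -0.5, g(m) = 3.0625 (+); new bracket [-1, -0.5]
m = -0.75, g(m) = 0.043 (+); new bracket [-1, -0.75]
m = -0.875, g(m) = -2.1897 (−); new bracket [-0.875, -0.75]
m = -0.8125, g(m) = -1.0059 (−); new bracket [-0.8125, -0.75]
m = -0.78125, g(m) = -0.4651 (−); new bracket [-0.78125, -0.75]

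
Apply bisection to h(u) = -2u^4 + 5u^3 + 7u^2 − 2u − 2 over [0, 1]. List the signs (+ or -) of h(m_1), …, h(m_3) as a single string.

-++

midpoint 0.5: h = -0.75 < 0 → [0.5, 1]
midpoint 0.75: h = 1.914062 > 0 → [0.5, 0.75]
midpoint 0.625: h = 0.399902 > 0 → [0.5, 0.625]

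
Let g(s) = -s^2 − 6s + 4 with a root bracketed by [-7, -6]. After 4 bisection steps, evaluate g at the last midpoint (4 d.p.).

0.3086

m = -6.5, g(m) = 0.75 (+); new bracket [-7, -6.5]
m = -6.75, g(m) = -1.0625 (−); new bracket [-6.75, -6.5]
m = -6.625, g(m) = -0.140625 (−); new bracket [-6.625, -6.5]
m = -6.5625, g(m) = 0.3086 (+); new bracket [-6.625, -6.5625]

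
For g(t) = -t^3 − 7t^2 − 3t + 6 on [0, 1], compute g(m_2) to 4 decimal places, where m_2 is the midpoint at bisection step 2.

m = 0.5, g(m) = 2.625 (+); new bracket [0.5, 1]
m = 0.75, g(m) = -0.609375 (−); new bracket [0.5, 0.75]

-0.6094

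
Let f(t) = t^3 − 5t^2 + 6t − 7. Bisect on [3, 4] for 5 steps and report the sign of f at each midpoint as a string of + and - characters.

---+-

m = 3.5, f(m) = -4.375 (−); new bracket [3.5, 4]
m = 3.75, f(m) = -2.078125 (−); new bracket [3.75, 4]
m = 3.875, f(m) = -0.642578 (−); new bracket [3.875, 4]
m = 3.9375, f(m) = 0.1521 (+); new bracket [3.875, 3.9375]
m = 3.90625, f(m) = -0.2518 (−); new bracket [3.90625, 3.9375]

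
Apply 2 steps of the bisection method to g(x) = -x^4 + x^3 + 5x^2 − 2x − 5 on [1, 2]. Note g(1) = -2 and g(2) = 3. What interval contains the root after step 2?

midpoint 1.5: g = 1.5625 > 0 → [1, 1.5]
midpoint 1.25: g = -0.175781 < 0 → [1.25, 1.5]

[1.25, 1.5]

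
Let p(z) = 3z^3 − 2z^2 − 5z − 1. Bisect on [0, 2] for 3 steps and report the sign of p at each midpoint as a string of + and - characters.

--+

m = 1, p(m) = -5 (−); new bracket [1, 2]
m = 1.5, p(m) = -2.875 (−); new bracket [1.5, 2]
m = 1.75, p(m) = 0.203125 (+); new bracket [1.5, 1.75]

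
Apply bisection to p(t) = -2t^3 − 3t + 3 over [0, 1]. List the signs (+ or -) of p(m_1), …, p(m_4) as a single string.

m = 0.5, p(m) = 1.25 (+); new bracket [0.5, 1]
m = 0.75, p(m) = -0.09375 (−); new bracket [0.5, 0.75]
m = 0.625, p(m) = 0.636719 (+); new bracket [0.625, 0.75]
m = 0.6875, p(m) = 0.2876 (+); new bracket [0.6875, 0.75]

+-++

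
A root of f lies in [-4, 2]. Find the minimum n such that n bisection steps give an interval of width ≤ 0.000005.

21

Width after n steps is 6/2^n. Need 2^n ≥ 6/0.000005 = 1200000.
2^20 = 1048576 < 1200000 ≤ 2^21 = 2097152, so n = 21.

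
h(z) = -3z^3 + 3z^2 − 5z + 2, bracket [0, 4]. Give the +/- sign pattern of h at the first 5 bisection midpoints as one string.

---++

midpoint 2: h = -20 < 0 → [0, 2]
midpoint 1: h = -3 < 0 → [0, 1]
midpoint 0.5: h = -0.125 < 0 → [0, 0.5]
midpoint 0.25: h = 0.8906 > 0 → [0.25, 0.5]
midpoint 0.375: h = 0.3887 > 0 → [0.375, 0.5]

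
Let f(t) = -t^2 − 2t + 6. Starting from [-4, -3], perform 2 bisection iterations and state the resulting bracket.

[-3.75, -3.5]

f(-3.5) = 0.75 > 0, so the root lies in [-4, -3.5]
f(-3.75) = -0.5625 < 0, so the root lies in [-3.75, -3.5]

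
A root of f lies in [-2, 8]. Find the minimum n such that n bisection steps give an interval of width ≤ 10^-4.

17

Width after n steps is 10/2^n. Need 2^n ≥ 10/10^-4 = 100000.
2^16 = 65536 < 100000 ≤ 2^17 = 131072, so n = 17.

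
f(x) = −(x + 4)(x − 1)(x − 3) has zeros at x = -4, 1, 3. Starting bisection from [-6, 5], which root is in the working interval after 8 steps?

-4

midpoint -0.5: f = -18.375 < 0 → [-6, -0.5]
midpoint -3.25: f = -19.921875 < 0 → [-6, -3.25]
midpoint -4.625: f = 26.806641 > 0 → [-4.625, -3.25]
midpoint -3.9375: f = -2.1409 < 0 → [-4.625, -3.9375]
midpoint -4.28125: f = 10.8152 > 0 → [-4.28125, -3.9375]
midpoint -4.109375: f = 3.973 > 0 → [-4.109375, -3.9375]
midpoint -4.0234375: f = 0.8269 > 0 → [-4.0234375, -3.9375]
midpoint -3.98046875: f = -0.679 < 0 → [-4.0234375, -3.98046875]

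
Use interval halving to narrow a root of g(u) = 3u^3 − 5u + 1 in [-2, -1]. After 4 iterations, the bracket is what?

[-1.4375, -1.375]

m = -1.5, g(m) = -1.625 (−); new bracket [-1.5, -1]
m = -1.25, g(m) = 1.390625 (+); new bracket [-1.5, -1.25]
m = -1.375, g(m) = 0.076172 (+); new bracket [-1.5, -1.375]
m = -1.4375, g(m) = -0.7239 (−); new bracket [-1.4375, -1.375]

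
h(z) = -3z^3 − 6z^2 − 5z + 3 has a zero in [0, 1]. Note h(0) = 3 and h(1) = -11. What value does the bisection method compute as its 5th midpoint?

midpoint 0.5: h = -1.375 < 0 → [0, 0.5]
midpoint 0.25: h = 1.328125 > 0 → [0.25, 0.5]
midpoint 0.375: h = 0.123047 > 0 → [0.375, 0.5]
midpoint 0.4375: h = -0.5872 < 0 → [0.375, 0.4375]
midpoint 0.40625: h = -0.2226 < 0 → [0.375, 0.40625]

0.40625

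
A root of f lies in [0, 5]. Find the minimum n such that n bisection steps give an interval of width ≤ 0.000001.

Width after n steps is 5/2^n. Need 2^n ≥ 5/0.000001 = 5000000.
2^22 = 4194304 < 5000000 ≤ 2^23 = 8388608, so n = 23.

23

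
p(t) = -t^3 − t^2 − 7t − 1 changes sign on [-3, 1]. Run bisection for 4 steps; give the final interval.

[-0.25, 0]

t = -1 gives p = 6, positive; keep [-1, 1]
t = 0 gives p = -1, negative; keep [-1, 0]
t = -0.5 gives p = 2.375, positive; keep [-0.5, 0]
t = -0.25 gives p = 0.7031, positive; keep [-0.25, 0]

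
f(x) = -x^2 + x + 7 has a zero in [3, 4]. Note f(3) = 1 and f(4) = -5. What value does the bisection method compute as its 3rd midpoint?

3.125

f(3.5) = -1.75 < 0, so the root lies in [3, 3.5]
f(3.25) = -0.3125 < 0, so the root lies in [3, 3.25]
f(3.125) = 0.359375 > 0, so the root lies in [3.125, 3.25]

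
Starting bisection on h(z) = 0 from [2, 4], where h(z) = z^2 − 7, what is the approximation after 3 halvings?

m = 3, h(m) = 2 (+); new bracket [2, 3]
m = 2.5, h(m) = -0.75 (−); new bracket [2.5, 3]
m = 2.75, h(m) = 0.5625 (+); new bracket [2.5, 2.75]

2.75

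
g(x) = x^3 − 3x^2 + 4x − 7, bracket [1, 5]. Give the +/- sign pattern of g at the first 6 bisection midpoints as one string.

m = 3, g(m) = 5 (+); new bracket [1, 3]
m = 2, g(m) = -3 (−); new bracket [2, 3]
m = 2.5, g(m) = -0.125 (−); new bracket [2.5, 3]
m = 2.75, g(m) = 2.1094 (+); new bracket [2.5, 2.75]
m = 2.625, g(m) = 0.916 (+); new bracket [2.5, 2.625]
m = 2.5625, g(m) = 0.3772 (+); new bracket [2.5, 2.5625]

+--+++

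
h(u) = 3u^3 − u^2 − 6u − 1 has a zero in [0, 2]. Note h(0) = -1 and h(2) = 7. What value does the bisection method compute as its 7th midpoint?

1.671875

h(1) = -5 < 0, so the root lies in [1, 2]
h(1.5) = -2.125 < 0, so the root lies in [1.5, 2]
h(1.75) = 1.515625 > 0, so the root lies in [1.5, 1.75]
h(1.625) = -0.5176 < 0, so the root lies in [1.625, 1.75]
h(1.6875) = 0.4436 > 0, so the root lies in [1.625, 1.6875]
h(1.65625) = -0.0506 < 0, so the root lies in [1.65625, 1.6875]
h(1.671875) = 0.1931 > 0, so the root lies in [1.65625, 1.671875]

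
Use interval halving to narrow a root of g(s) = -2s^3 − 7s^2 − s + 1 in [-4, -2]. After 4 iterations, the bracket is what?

[-3.375, -3.25]

g(-3) = -5 < 0, so the root lies in [-4, -3]
g(-3.5) = 4.5 > 0, so the root lies in [-3.5, -3]
g(-3.25) = -1.03125 < 0, so the root lies in [-3.5, -3.25]
g(-3.375) = 1.5273 > 0, so the root lies in [-3.375, -3.25]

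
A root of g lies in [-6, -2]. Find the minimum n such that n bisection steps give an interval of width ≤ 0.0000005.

23

Width after n steps is 4/2^n. Need 2^n ≥ 4/0.0000005 = 8000000.
2^22 = 4194304 < 8000000 ≤ 2^23 = 8388608, so n = 23.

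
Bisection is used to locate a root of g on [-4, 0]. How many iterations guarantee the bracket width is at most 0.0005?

13

Width after n steps is 4/2^n. Need 2^n ≥ 4/0.0005 = 8000.
2^12 = 4096 < 8000 ≤ 2^13 = 8192, so n = 13.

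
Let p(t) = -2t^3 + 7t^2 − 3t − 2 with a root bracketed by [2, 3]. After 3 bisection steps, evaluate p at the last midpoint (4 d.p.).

t = 2.5 gives p = 3, positive; keep [2.5, 3]
t = 2.75 gives p = 1.09375, positive; keep [2.75, 3]
t = 2.875 gives p = -0.292969, negative; keep [2.75, 2.875]

-0.2930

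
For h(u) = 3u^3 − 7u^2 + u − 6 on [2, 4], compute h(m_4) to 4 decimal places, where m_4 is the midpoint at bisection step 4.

u = 3 gives h = 15, positive; keep [2, 3]
u = 2.5 gives h = -0.375, negative; keep [2.5, 3]
u = 2.75 gives h = 6.203125, positive; keep [2.5, 2.75]
u = 2.625 gives h = 2.6543, positive; keep [2.5, 2.625]

2.6543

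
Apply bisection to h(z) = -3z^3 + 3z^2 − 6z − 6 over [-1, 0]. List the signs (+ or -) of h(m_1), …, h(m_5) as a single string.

midpoint -0.5: h = -1.875 < 0 → [-1, -0.5]
midpoint -0.75: h = 1.453125 > 0 → [-0.75, -0.5]
midpoint -0.625: h = -0.345703 < 0 → [-0.75, -0.625]
midpoint -0.6875: h = 0.5178 > 0 → [-0.6875, -0.625]
midpoint -0.65625: h = 0.0774 > 0 → [-0.65625, -0.625]

-+-++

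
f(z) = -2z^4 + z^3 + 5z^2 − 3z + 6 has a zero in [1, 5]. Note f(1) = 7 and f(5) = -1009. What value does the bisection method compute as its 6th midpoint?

f(3) = -93 < 0, so the root lies in [1, 3]
f(2) = -4 < 0, so the root lies in [1, 2]
f(1.5) = 6 > 0, so the root lies in [1.5, 2]
f(1.75) = 2.6641 > 0, so the root lies in [1.75, 2]
f(1.875) = -0.1743 < 0, so the root lies in [1.75, 1.875]
f(1.8125) = 1.3581 > 0, so the root lies in [1.8125, 1.875]

1.8125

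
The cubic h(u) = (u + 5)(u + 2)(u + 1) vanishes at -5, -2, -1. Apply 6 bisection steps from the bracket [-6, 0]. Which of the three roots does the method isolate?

-5

h(-3) = 4 > 0, so the root lies in [-6, -3]
h(-4.5) = 4.375 > 0, so the root lies in [-6, -4.5]
h(-5.25) = -3.453125 < 0, so the root lies in [-5.25, -4.5]
h(-4.875) = 1.3926 > 0, so the root lies in [-5.25, -4.875]
h(-5.0625) = -0.7776 < 0, so the root lies in [-5.0625, -4.875]
h(-4.96875) = 0.3682 > 0, so the root lies in [-5.0625, -4.96875]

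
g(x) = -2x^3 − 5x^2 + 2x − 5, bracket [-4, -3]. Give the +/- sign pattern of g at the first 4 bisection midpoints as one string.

m = -3.5, g(m) = 12.5 (+); new bracket [-3.5, -3]
m = -3.25, g(m) = 4.34375 (+); new bracket [-3.25, -3]
m = -3.125, g(m) = 0.957031 (+); new bracket [-3.125, -3]
m = -3.0625, g(m) = -0.5737 (−); new bracket [-3.125, -3.0625]

+++-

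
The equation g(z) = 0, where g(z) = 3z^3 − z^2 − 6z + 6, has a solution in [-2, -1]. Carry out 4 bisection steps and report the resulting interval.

midpoint -1.5: g = 2.625 > 0 → [-2, -1.5]
midpoint -1.75: g = -2.640625 < 0 → [-1.75, -1.5]
midpoint -1.625: g = 0.236328 > 0 → [-1.75, -1.625]
midpoint -1.6875: g = -1.1389 < 0 → [-1.6875, -1.625]

[-1.6875, -1.625]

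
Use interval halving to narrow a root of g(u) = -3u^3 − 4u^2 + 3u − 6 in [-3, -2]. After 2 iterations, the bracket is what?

midpoint -2.5: g = 8.375 > 0 → [-2.5, -2]
midpoint -2.25: g = 1.171875 > 0 → [-2.25, -2]

[-2.25, -2]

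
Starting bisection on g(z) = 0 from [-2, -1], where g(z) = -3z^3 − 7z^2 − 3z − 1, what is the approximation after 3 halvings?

m = -1.5, g(m) = -2.125 (−); new bracket [-2, -1.5]
m = -1.75, g(m) = -1.109375 (−); new bracket [-2, -1.75]
m = -1.875, g(m) = -0.208984 (−); new bracket [-2, -1.875]

-1.875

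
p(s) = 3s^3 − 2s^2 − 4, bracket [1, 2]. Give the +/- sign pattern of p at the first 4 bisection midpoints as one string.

m = 1.5, p(m) = 1.625 (+); new bracket [1, 1.5]
m = 1.25, p(m) = -1.265625 (−); new bracket [1.25, 1.5]
m = 1.375, p(m) = 0.017578 (+); new bracket [1.25, 1.375]
m = 1.3125, p(m) = -0.6624 (−); new bracket [1.3125, 1.375]

+-+-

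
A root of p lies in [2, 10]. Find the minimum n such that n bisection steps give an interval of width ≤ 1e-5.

20

Width after n steps is 8/2^n. Need 2^n ≥ 8/1e-5 = 800000.
2^19 = 524288 < 800000 ≤ 2^20 = 1048576, so n = 20.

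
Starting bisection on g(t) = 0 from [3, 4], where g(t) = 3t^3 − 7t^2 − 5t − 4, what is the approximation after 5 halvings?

3.03125

midpoint 3.5: g = 21.375 > 0 → [3, 3.5]
midpoint 3.25: g = 8.796875 > 0 → [3, 3.25]
midpoint 3.125: g = 3.568359 > 0 → [3, 3.125]
midpoint 3.0625: g = 1.2039 > 0 → [3, 3.0625]
midpoint 3.03125: g = 0.0821 > 0 → [3, 3.03125]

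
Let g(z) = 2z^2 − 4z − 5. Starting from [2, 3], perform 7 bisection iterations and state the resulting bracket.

midpoint 2.5: g = -2.5 < 0 → [2.5, 3]
midpoint 2.75: g = -0.875 < 0 → [2.75, 3]
midpoint 2.875: g = 0.03125 > 0 → [2.75, 2.875]
midpoint 2.8125: g = -0.4297 < 0 → [2.8125, 2.875]
midpoint 2.84375: g = -0.2012 < 0 → [2.84375, 2.875]
midpoint 2.859375: g = -0.0854 < 0 → [2.859375, 2.875]
midpoint 2.8671875: g = -0.0272 < 0 → [2.8671875, 2.875]

[2.8671875, 2.875]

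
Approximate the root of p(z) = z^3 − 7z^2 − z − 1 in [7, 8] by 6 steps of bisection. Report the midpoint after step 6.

7.171875

z = 7.5 gives p = 19.625, positive; keep [7, 7.5]
z = 7.25 gives p = 4.890625, positive; keep [7, 7.25]
z = 7.125 gives p = -1.779297, negative; keep [7.125, 7.25]
z = 7.1875 gives p = 1.4988, positive; keep [7.125, 7.1875]
z = 7.15625 gives p = -0.1544, negative; keep [7.15625, 7.1875]
z = 7.171875 gives p = 0.6687, positive; keep [7.15625, 7.171875]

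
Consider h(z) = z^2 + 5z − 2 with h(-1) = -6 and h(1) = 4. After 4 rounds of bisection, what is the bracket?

midpoint 0: h = -2 < 0 → [0, 1]
midpoint 0.5: h = 0.75 > 0 → [0, 0.5]
midpoint 0.25: h = -0.6875 < 0 → [0.25, 0.5]
midpoint 0.375: h = 0.0156 > 0 → [0.25, 0.375]

[0.25, 0.375]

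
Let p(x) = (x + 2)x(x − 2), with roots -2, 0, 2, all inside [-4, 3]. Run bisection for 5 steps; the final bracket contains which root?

-2

p(-0.5) = 1.875 > 0, so the root lies in [-4, -0.5]
p(-2.25) = -2.390625 < 0, so the root lies in [-2.25, -0.5]
p(-1.375) = 2.900391 > 0, so the root lies in [-2.25, -1.375]
p(-1.8125) = 1.2957 > 0, so the root lies in [-2.25, -1.8125]
p(-2.03125) = -0.2559 < 0, so the root lies in [-2.03125, -1.8125]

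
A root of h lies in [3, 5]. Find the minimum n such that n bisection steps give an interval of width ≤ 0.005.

9

Width after n steps is 2/2^n. Need 2^n ≥ 2/0.005 = 400.
2^8 = 256 < 400 ≤ 2^9 = 512, so n = 9.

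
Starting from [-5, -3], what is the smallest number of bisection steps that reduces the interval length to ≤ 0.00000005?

Width after n steps is 2/2^n. Need 2^n ≥ 2/0.00000005 = 40000000.
2^25 = 33554432 < 40000000 ≤ 2^26 = 67108864, so n = 26.

26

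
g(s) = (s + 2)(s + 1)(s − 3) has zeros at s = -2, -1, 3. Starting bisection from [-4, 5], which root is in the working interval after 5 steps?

midpoint 0.5: g = -9.375 < 0 → [0.5, 5]
midpoint 2.75: g = -4.453125 < 0 → [2.75, 5]
midpoint 3.875: g = 25.060547 > 0 → [2.75, 3.875]
midpoint 3.3125: g = 7.1594 > 0 → [2.75, 3.3125]
midpoint 3.03125: g = 0.6338 > 0 → [2.75, 3.03125]

3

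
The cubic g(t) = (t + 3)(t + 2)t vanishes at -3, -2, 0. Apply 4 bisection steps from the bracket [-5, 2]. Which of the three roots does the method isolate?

m = -1.5, g(m) = -1.125 (−); new bracket [-1.5, 2]
m = 0.25, g(m) = 1.828125 (+); new bracket [-1.5, 0.25]
m = -0.625, g(m) = -2.041016 (−); new bracket [-0.625, 0.25]
m = -0.1875, g(m) = -0.9558 (−); new bracket [-0.1875, 0.25]

0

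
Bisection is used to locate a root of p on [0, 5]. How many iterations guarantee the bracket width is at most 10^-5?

Width after n steps is 5/2^n. Need 2^n ≥ 5/10^-5 = 500000.
2^18 = 262144 < 500000 ≤ 2^19 = 524288, so n = 19.

19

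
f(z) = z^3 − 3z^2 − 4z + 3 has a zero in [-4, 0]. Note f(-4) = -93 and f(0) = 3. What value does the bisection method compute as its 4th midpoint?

m = -2, f(m) = -9 (−); new bracket [-2, 0]
m = -1, f(m) = 3 (+); new bracket [-2, -1]
m = -1.5, f(m) = -1.125 (−); new bracket [-1.5, -1]
m = -1.25, f(m) = 1.3594 (+); new bracket [-1.5, -1.25]

-1.25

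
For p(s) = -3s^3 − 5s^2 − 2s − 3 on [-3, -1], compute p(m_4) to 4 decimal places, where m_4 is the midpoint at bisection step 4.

-0.0801

p(-2) = 5 > 0, so the root lies in [-2, -1]
p(-1.5) = -1.125 < 0, so the root lies in [-2, -1.5]
p(-1.75) = 1.265625 > 0, so the root lies in [-1.75, -1.5]
p(-1.625) = -0.0801 < 0, so the root lies in [-1.75, -1.625]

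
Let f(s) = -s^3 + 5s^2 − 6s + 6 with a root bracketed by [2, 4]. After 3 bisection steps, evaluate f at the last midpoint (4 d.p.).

1.0781

m = 3, f(m) = 6 (+); new bracket [3, 4]
m = 3.5, f(m) = 3.375 (+); new bracket [3.5, 4]
m = 3.75, f(m) = 1.078125 (+); new bracket [3.75, 4]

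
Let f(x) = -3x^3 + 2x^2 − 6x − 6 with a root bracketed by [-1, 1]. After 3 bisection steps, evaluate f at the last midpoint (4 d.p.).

m = 0, f(m) = -6 (−); new bracket [-1, 0]
m = -0.5, f(m) = -2.125 (−); new bracket [-1, -0.5]
m = -0.75, f(m) = 0.890625 (+); new bracket [-0.75, -0.5]

0.8906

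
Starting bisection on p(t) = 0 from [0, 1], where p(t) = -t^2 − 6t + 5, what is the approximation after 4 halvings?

0.6875

t = 0.5 gives p = 1.75, positive; keep [0.5, 1]
t = 0.75 gives p = -0.0625, negative; keep [0.5, 0.75]
t = 0.625 gives p = 0.859375, positive; keep [0.625, 0.75]
t = 0.6875 gives p = 0.4023, positive; keep [0.6875, 0.75]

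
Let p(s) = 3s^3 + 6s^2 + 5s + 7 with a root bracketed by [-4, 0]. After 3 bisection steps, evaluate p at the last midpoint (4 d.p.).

2.8750

m = -2, p(m) = -3 (−); new bracket [-2, 0]
m = -1, p(m) = 5 (+); new bracket [-2, -1]
m = -1.5, p(m) = 2.875 (+); new bracket [-2, -1.5]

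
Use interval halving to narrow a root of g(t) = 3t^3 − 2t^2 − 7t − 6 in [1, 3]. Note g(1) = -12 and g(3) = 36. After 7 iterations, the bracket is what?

[2.15625, 2.171875]

m = 2, g(m) = -4 (−); new bracket [2, 3]
m = 2.5, g(m) = 10.875 (+); new bracket [2, 2.5]
m = 2.25, g(m) = 2.296875 (+); new bracket [2, 2.25]
m = 2.125, g(m) = -1.1191 (−); new bracket [2.125, 2.25]
m = 2.1875, g(m) = 0.5198 (+); new bracket [2.125, 2.1875]
m = 2.15625, g(m) = -0.3167 (−); new bracket [2.15625, 2.1875]
m = 2.171875, g(m) = 0.0973 (+); new bracket [2.15625, 2.171875]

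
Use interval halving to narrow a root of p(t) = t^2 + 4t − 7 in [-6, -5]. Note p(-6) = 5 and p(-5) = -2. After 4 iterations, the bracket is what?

[-5.375, -5.3125]

m = -5.5, p(m) = 1.25 (+); new bracket [-5.5, -5]
m = -5.25, p(m) = -0.4375 (−); new bracket [-5.5, -5.25]
m = -5.375, p(m) = 0.390625 (+); new bracket [-5.375, -5.25]
m = -5.3125, p(m) = -0.0273 (−); new bracket [-5.375, -5.3125]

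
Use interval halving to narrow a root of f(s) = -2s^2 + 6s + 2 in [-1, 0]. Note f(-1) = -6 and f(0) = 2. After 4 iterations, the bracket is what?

midpoint -0.5: f = -1.5 < 0 → [-0.5, 0]
midpoint -0.25: f = 0.375 > 0 → [-0.5, -0.25]
midpoint -0.375: f = -0.53125 < 0 → [-0.375, -0.25]
midpoint -0.3125: f = -0.0703 < 0 → [-0.3125, -0.25]

[-0.3125, -0.25]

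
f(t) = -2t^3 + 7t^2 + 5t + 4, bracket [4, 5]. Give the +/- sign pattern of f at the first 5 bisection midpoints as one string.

m = 4.5, f(m) = -14 (−); new bracket [4, 4.5]
m = 4.25, f(m) = -1.84375 (−); new bracket [4, 4.25]
m = 4.125, f(m) = 3.355469 (+); new bracket [4.125, 4.25]
m = 4.1875, f(m) = 0.8267 (+); new bracket [4.1875, 4.25]
m = 4.21875, f(m) = -0.4907 (−); new bracket [4.1875, 4.21875]

--++-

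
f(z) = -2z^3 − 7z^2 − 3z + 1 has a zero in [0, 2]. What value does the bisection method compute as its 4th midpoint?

0.125

m = 1, f(m) = -11 (−); new bracket [0, 1]
m = 0.5, f(m) = -2.5 (−); new bracket [0, 0.5]
m = 0.25, f(m) = -0.21875 (−); new bracket [0, 0.25]
m = 0.125, f(m) = 0.5117 (+); new bracket [0.125, 0.25]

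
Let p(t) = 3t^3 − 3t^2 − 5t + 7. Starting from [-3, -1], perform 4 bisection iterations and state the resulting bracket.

[-1.5, -1.375]

p(-2) = -19 < 0, so the root lies in [-2, -1]
p(-1.5) = -2.375 < 0, so the root lies in [-1.5, -1]
p(-1.25) = 2.703125 > 0, so the root lies in [-1.5, -1.25]
p(-1.375) = 0.4043 > 0, so the root lies in [-1.5, -1.375]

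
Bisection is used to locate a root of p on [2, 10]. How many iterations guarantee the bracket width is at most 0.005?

11

Width after n steps is 8/2^n. Need 2^n ≥ 8/0.005 = 1600.
2^10 = 1024 < 1600 ≤ 2^11 = 2048, so n = 11.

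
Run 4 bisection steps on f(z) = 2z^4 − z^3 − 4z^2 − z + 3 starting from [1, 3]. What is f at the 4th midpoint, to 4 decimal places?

f(2) = 9 > 0, so the root lies in [1, 2]
f(1.5) = -0.75 < 0, so the root lies in [1.5, 2]
f(1.75) = 2.398438 > 0, so the root lies in [1.5, 1.75]
f(1.625) = 0.4673 > 0, so the root lies in [1.5, 1.625]

0.4673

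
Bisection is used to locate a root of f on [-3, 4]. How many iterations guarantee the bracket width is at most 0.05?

Width after n steps is 7/2^n. Need 2^n ≥ 7/0.05 = 140.
2^7 = 128 < 140 ≤ 2^8 = 256, so n = 8.

8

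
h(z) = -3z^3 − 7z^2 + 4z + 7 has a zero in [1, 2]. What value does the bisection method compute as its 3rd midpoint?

1.125

midpoint 1.5: h = -12.875 < 0 → [1, 1.5]
midpoint 1.25: h = -4.796875 < 0 → [1, 1.25]
midpoint 1.125: h = -1.630859 < 0 → [1, 1.125]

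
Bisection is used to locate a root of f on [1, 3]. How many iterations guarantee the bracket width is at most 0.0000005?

22

Width after n steps is 2/2^n. Need 2^n ≥ 2/0.0000005 = 4000000.
2^21 = 2097152 < 4000000 ≤ 2^22 = 4194304, so n = 22.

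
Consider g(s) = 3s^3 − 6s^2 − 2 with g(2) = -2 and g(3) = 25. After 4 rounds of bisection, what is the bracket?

[2.125, 2.1875]

s = 2.5 gives g = 7.375, positive; keep [2, 2.5]
s = 2.25 gives g = 1.796875, positive; keep [2, 2.25]
s = 2.125 gives g = -0.306641, negative; keep [2.125, 2.25]
s = 2.1875 gives g = 0.6917, positive; keep [2.125, 2.1875]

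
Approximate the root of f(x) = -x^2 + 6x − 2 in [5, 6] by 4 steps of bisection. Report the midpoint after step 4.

5.6875

m = 5.5, f(m) = 0.75 (+); new bracket [5.5, 6]
m = 5.75, f(m) = -0.5625 (−); new bracket [5.5, 5.75]
m = 5.625, f(m) = 0.109375 (+); new bracket [5.625, 5.75]
m = 5.6875, f(m) = -0.2227 (−); new bracket [5.625, 5.6875]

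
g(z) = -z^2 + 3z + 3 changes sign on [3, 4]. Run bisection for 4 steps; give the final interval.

g(3.5) = 1.25 > 0, so the root lies in [3.5, 4]
g(3.75) = 0.1875 > 0, so the root lies in [3.75, 4]
g(3.875) = -0.390625 < 0, so the root lies in [3.75, 3.875]
g(3.8125) = -0.0977 < 0, so the root lies in [3.75, 3.8125]

[3.75, 3.8125]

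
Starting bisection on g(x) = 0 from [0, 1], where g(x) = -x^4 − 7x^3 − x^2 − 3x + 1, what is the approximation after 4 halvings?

midpoint 0.5: g = -1.6875 < 0 → [0, 0.5]
midpoint 0.25: g = 0.074219 > 0 → [0.25, 0.5]
midpoint 0.375: g = -0.654541 < 0 → [0.25, 0.375]
midpoint 0.3125: g = -0.2583 < 0 → [0.25, 0.3125]

0.3125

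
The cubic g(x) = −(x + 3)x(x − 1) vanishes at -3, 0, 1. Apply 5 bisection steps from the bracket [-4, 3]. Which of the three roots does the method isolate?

-3

g(-0.5) = -1.875 < 0, so the root lies in [-4, -0.5]
g(-2.25) = -5.484375 < 0, so the root lies in [-4, -2.25]
g(-3.125) = 1.611328 > 0, so the root lies in [-3.125, -2.25]
g(-2.6875) = -3.0969 < 0, so the root lies in [-3.125, -2.6875]
g(-2.90625) = -1.0643 < 0, so the root lies in [-3.125, -2.90625]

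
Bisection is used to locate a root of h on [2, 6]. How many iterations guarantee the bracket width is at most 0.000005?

20

Width after n steps is 4/2^n. Need 2^n ≥ 4/0.000005 = 800000.
2^19 = 524288 < 800000 ≤ 2^20 = 1048576, so n = 20.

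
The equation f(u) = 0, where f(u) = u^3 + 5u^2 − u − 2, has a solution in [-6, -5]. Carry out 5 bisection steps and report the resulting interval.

[-5.125, -5.09375]

f(-5.5) = -11.625 < 0, so the root lies in [-5.5, -5]
f(-5.25) = -3.640625 < 0, so the root lies in [-5.25, -5]
f(-5.125) = -0.158203 < 0, so the root lies in [-5.125, -5]
f(-5.0625) = 1.4607 > 0, so the root lies in [-5.125, -5.0625]
f(-5.09375) = 0.6613 > 0, so the root lies in [-5.125, -5.09375]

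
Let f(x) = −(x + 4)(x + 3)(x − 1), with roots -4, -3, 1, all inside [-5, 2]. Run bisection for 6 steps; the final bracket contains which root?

m = -1.5, f(m) = 9.375 (+); new bracket [-1.5, 2]
m = 0.25, f(m) = 10.359375 (+); new bracket [0.25, 2]
m = 1.125, f(m) = -2.642578 (−); new bracket [0.25, 1.125]
m = 0.6875, f(m) = 5.4016 (+); new bracket [0.6875, 1.125]
m = 0.90625, f(m) = 1.7967 (+); new bracket [0.90625, 1.125]
m = 1.015625, f(m) = -0.3147 (−); new bracket [0.90625, 1.015625]

1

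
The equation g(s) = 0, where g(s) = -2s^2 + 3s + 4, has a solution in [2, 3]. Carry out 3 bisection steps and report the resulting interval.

[2.25, 2.375]

m = 2.5, g(m) = -1 (−); new bracket [2, 2.5]
m = 2.25, g(m) = 0.625 (+); new bracket [2.25, 2.5]
m = 2.375, g(m) = -0.15625 (−); new bracket [2.25, 2.375]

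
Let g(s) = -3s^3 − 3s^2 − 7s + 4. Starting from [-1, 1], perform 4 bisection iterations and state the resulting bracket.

[0.375, 0.5]

m = 0, g(m) = 4 (+); new bracket [0, 1]
m = 0.5, g(m) = -0.625 (−); new bracket [0, 0.5]
m = 0.25, g(m) = 2.015625 (+); new bracket [0.25, 0.5]
m = 0.375, g(m) = 0.7949 (+); new bracket [0.375, 0.5]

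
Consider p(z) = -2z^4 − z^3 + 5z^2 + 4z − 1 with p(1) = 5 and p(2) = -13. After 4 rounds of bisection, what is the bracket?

m = 1.5, p(m) = 2.75 (+); new bracket [1.5, 2]
m = 1.75, p(m) = -2.804688 (−); new bracket [1.5, 1.75]
m = 1.625, p(m) = 0.466309 (+); new bracket [1.625, 1.75]
m = 1.6875, p(m) = -1.0354 (−); new bracket [1.625, 1.6875]

[1.625, 1.6875]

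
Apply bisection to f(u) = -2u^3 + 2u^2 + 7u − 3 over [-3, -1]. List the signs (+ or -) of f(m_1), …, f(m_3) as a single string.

+-+

m = -2, f(m) = 7 (+); new bracket [-2, -1]
m = -1.5, f(m) = -2.25 (−); new bracket [-2, -1.5]
m = -1.75, f(m) = 1.59375 (+); new bracket [-1.75, -1.5]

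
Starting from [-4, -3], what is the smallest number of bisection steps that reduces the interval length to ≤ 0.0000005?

Width after n steps is 1/2^n. Need 2^n ≥ 1/0.0000005 = 2000000.
2^20 = 1048576 < 2000000 ≤ 2^21 = 2097152, so n = 21.

21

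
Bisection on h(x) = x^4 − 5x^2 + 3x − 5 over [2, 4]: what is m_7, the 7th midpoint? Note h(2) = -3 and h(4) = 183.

2.171875

x = 3 gives h = 40, positive; keep [2, 3]
x = 2.5 gives h = 10.3125, positive; keep [2, 2.5]
x = 2.25 gives h = 2.066406, positive; keep [2, 2.25]
x = 2.125 gives h = -0.8123, negative; keep [2.125, 2.25]
x = 2.1875 gives h = 0.5344, positive; keep [2.125, 2.1875]
x = 2.15625 gives h = -0.1613, negative; keep [2.15625, 2.1875]
x = 2.171875 gives h = 0.1809, positive; keep [2.15625, 2.171875]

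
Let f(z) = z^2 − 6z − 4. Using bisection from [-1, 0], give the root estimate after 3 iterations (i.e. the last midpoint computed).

m = -0.5, f(m) = -0.75 (−); new bracket [-1, -0.5]
m = -0.75, f(m) = 1.0625 (+); new bracket [-0.75, -0.5]
m = -0.625, f(m) = 0.140625 (+); new bracket [-0.625, -0.5]

-0.625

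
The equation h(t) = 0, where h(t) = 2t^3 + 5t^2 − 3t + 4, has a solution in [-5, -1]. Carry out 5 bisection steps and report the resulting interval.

[-3.25, -3.125]

t = -3 gives h = 4, positive; keep [-5, -3]
t = -4 gives h = -32, negative; keep [-4, -3]
t = -3.5 gives h = -10, negative; keep [-3.5, -3]
t = -3.25 gives h = -2.0938, negative; keep [-3.25, -3]
t = -3.125 gives h = 1.168, positive; keep [-3.25, -3.125]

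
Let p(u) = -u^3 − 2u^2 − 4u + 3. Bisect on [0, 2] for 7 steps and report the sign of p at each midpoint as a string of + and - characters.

-+---++

midpoint 1: p = -4 < 0 → [0, 1]
midpoint 0.5: p = 0.375 > 0 → [0.5, 1]
midpoint 0.75: p = -1.546875 < 0 → [0.5, 0.75]
midpoint 0.625: p = -0.5254 < 0 → [0.5, 0.625]
midpoint 0.5625: p = -0.0608 < 0 → [0.5, 0.5625]
midpoint 0.53125: p = 0.1606 > 0 → [0.53125, 0.5625]
midpoint 0.546875: p = 0.0508 > 0 → [0.546875, 0.5625]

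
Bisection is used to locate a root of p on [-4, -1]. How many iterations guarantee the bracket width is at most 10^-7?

Width after n steps is 3/2^n. Need 2^n ≥ 3/10^-7 = 30000000.
2^24 = 16777216 < 30000000 ≤ 2^25 = 33554432, so n = 25.

25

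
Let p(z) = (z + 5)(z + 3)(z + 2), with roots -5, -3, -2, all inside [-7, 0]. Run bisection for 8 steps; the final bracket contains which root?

-5

m = -3.5, p(m) = 1.125 (+); new bracket [-7, -3.5]
m = -5.25, p(m) = -1.828125 (−); new bracket [-5.25, -3.5]
m = -4.375, p(m) = 2.041016 (+); new bracket [-5.25, -4.375]
m = -4.8125, p(m) = 0.9558 (+); new bracket [-5.25, -4.8125]
m = -5.03125, p(m) = -0.1924 (−); new bracket [-5.03125, -4.8125]
m = -4.921875, p(m) = 0.4387 (+); new bracket [-5.03125, -4.921875]
m = -4.9765625, p(m) = 0.1379 (+); new bracket [-5.03125, -4.9765625]
m = -5.00390625, p(m) = -0.0235 (−); new bracket [-5.00390625, -4.9765625]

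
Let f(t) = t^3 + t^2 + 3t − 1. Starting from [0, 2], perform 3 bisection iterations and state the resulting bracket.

[0.25, 0.5]

midpoint 1: f = 4 > 0 → [0, 1]
midpoint 0.5: f = 0.875 > 0 → [0, 0.5]
midpoint 0.25: f = -0.171875 < 0 → [0.25, 0.5]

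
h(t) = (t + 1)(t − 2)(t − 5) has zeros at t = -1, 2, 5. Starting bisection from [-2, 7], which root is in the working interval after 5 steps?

5

t = 2.5 gives h = -4.375, negative; keep [2.5, 7]
t = 4.75 gives h = -3.953125, negative; keep [4.75, 7]
t = 5.875 gives h = 23.310547, positive; keep [4.75, 5.875]
t = 5.3125 gives h = 6.5344, positive; keep [4.75, 5.3125]
t = 5.03125 gives h = 0.5713, positive; keep [4.75, 5.03125]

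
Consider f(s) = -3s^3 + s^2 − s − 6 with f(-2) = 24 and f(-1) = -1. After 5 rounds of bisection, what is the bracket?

[-1.09375, -1.0625]

f(-1.5) = 7.875 > 0, so the root lies in [-1.5, -1]
f(-1.25) = 2.671875 > 0, so the root lies in [-1.25, -1]
f(-1.125) = 0.662109 > 0, so the root lies in [-1.125, -1]
f(-1.0625) = -0.2102 < 0, so the root lies in [-1.125, -1.0625]
f(-1.09375) = 0.2154 > 0, so the root lies in [-1.09375, -1.0625]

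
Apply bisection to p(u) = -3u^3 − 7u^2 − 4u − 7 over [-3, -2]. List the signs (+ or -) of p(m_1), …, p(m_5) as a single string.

++--+

p(-2.5) = 6.125 > 0, so the root lies in [-2.5, -2]
p(-2.25) = 0.734375 > 0, so the root lies in [-2.25, -2]
p(-2.125) = -1.322266 < 0, so the root lies in [-2.25, -2.125]
p(-2.1875) = -0.3435 < 0, so the root lies in [-2.25, -2.1875]
p(-2.21875) = 0.1828 > 0, so the root lies in [-2.21875, -2.1875]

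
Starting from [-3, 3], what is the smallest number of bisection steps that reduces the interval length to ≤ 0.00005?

17

Width after n steps is 6/2^n. Need 2^n ≥ 6/0.00005 = 120000.
2^16 = 65536 < 120000 ≤ 2^17 = 131072, so n = 17.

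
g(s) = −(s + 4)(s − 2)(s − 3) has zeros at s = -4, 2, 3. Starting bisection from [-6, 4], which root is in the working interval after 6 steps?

-4

m = -1, g(m) = -36 (−); new bracket [-6, -1]
m = -3.5, g(m) = -17.875 (−); new bracket [-6, -3.5]
m = -4.75, g(m) = 39.234375 (+); new bracket [-4.75, -3.5]
m = -4.125, g(m) = 5.4551 (+); new bracket [-4.125, -3.5]
m = -3.8125, g(m) = -7.4246 (−); new bracket [-4.125, -3.8125]
m = -3.96875, g(m) = -1.2998 (−); new bracket [-4.125, -3.96875]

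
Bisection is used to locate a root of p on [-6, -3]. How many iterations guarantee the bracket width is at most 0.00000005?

26

Width after n steps is 3/2^n. Need 2^n ≥ 3/0.00000005 = 60000000.
2^25 = 33554432 < 60000000 ≤ 2^26 = 67108864, so n = 26.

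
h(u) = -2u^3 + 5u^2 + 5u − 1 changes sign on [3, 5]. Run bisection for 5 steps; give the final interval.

midpoint 4: h = -29 < 0 → [3, 4]
midpoint 3.5: h = -8 < 0 → [3, 3.5]
midpoint 3.25: h = -0.59375 < 0 → [3, 3.25]
midpoint 3.125: h = 2.418 > 0 → [3.125, 3.25]
midpoint 3.1875: h = 0.9673 > 0 → [3.1875, 3.25]

[3.1875, 3.25]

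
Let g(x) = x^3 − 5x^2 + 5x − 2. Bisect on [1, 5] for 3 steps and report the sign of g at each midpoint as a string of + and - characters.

-+-

x = 3 gives g = -5, negative; keep [3, 5]
x = 4 gives g = 2, positive; keep [3, 4]
x = 3.5 gives g = -2.875, negative; keep [3.5, 4]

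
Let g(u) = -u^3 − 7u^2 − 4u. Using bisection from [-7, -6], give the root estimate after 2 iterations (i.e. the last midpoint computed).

-6.25

m = -6.5, g(m) = 4.875 (+); new bracket [-6.5, -6]
m = -6.25, g(m) = -4.296875 (−); new bracket [-6.5, -6.25]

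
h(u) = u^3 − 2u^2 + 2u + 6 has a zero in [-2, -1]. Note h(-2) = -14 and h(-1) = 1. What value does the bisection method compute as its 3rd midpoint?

-1.125

m = -1.5, h(m) = -4.875 (−); new bracket [-1.5, -1]
m = -1.25, h(m) = -1.578125 (−); new bracket [-1.25, -1]
m = -1.125, h(m) = -0.205078 (−); new bracket [-1.125, -1]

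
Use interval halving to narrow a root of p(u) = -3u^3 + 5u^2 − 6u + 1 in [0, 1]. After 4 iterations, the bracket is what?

[0.1875, 0.25]

p(0.5) = -1.125 < 0, so the root lies in [0, 0.5]
p(0.25) = -0.234375 < 0, so the root lies in [0, 0.25]
p(0.125) = 0.322266 > 0, so the root lies in [0.125, 0.25]
p(0.1875) = 0.031 > 0, so the root lies in [0.1875, 0.25]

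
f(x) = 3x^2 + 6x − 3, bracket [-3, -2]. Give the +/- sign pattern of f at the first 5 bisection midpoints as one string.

f(-2.5) = 0.75 > 0, so the root lies in [-2.5, -2]
f(-2.25) = -1.3125 < 0, so the root lies in [-2.5, -2.25]
f(-2.375) = -0.328125 < 0, so the root lies in [-2.5, -2.375]
f(-2.4375) = 0.1992 > 0, so the root lies in [-2.4375, -2.375]
f(-2.40625) = -0.0674 < 0, so the root lies in [-2.4375, -2.40625]

+--+-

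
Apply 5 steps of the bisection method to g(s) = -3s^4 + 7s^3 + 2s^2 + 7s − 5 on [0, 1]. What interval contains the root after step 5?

midpoint 0.5: g = -0.3125 < 0 → [0.5, 1]
midpoint 0.75: g = 3.378906 > 0 → [0.5, 0.75]
midpoint 0.625: g = 1.407471 > 0 → [0.5, 0.625]
midpoint 0.5625: g = 0.5158 > 0 → [0.5, 0.5625]
midpoint 0.53125: g = 0.0938 > 0 → [0.5, 0.53125]

[0.5, 0.53125]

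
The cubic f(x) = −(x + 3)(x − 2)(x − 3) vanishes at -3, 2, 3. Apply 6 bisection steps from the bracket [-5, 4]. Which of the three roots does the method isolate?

-3

f(-0.5) = -21.875 < 0, so the root lies in [-5, -0.5]
f(-2.75) = -6.828125 < 0, so the root lies in [-5, -2.75]
f(-3.875) = 35.341797 > 0, so the root lies in [-3.875, -2.75]
f(-3.3125) = 10.4797 > 0, so the root lies in [-3.3125, -2.75]
f(-3.03125) = 0.9483 > 0, so the root lies in [-3.03125, -2.75]
f(-2.890625) = -3.151 < 0, so the root lies in [-3.03125, -2.890625]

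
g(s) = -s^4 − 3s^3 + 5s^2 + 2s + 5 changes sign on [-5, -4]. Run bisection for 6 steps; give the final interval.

[-4.171875, -4.15625]

s = -4.5 gives g = -39.4375, negative; keep [-4.5, -4]
s = -4.25 gives g = -9.144531, negative; keep [-4.25, -4]
s = -4.125 gives g = 2.86499, positive; keep [-4.25, -4.125]
s = -4.1875 gives g = -2.8955, negative; keep [-4.1875, -4.125]
s = -4.15625 gives g = 0.0445, positive; keep [-4.1875, -4.15625]
s = -4.171875 gives g = -1.4104, negative; keep [-4.171875, -4.15625]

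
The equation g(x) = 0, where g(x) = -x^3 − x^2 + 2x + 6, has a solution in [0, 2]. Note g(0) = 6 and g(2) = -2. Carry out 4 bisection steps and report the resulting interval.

[1.75, 1.875]

m = 1, g(m) = 6 (+); new bracket [1, 2]
m = 1.5, g(m) = 3.375 (+); new bracket [1.5, 2]
m = 1.75, g(m) = 1.078125 (+); new bracket [1.75, 2]
m = 1.875, g(m) = -0.3574 (−); new bracket [1.75, 1.875]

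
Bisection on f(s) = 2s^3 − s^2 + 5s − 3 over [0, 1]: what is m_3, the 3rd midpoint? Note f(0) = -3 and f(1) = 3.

midpoint 0.5: f = -0.5 < 0 → [0.5, 1]
midpoint 0.75: f = 1.03125 > 0 → [0.5, 0.75]
midpoint 0.625: f = 0.222656 > 0 → [0.5, 0.625]

0.625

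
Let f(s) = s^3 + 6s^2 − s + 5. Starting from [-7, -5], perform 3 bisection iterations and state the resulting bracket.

[-6.5, -6.25]

midpoint -6: f = 11 > 0 → [-7, -6]
midpoint -6.5: f = -9.625 < 0 → [-6.5, -6]
midpoint -6.25: f = 1.484375 > 0 → [-6.5, -6.25]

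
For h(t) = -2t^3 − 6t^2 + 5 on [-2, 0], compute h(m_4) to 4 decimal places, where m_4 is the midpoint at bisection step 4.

0.2539

midpoint -1: h = 1 > 0 → [-2, -1]
midpoint -1.5: h = -1.75 < 0 → [-1.5, -1]
midpoint -1.25: h = -0.46875 < 0 → [-1.25, -1]
midpoint -1.125: h = 0.2539 > 0 → [-1.25, -1.125]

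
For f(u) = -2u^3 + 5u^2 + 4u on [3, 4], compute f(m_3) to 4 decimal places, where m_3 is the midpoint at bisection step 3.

0.2930

m = 3.5, f(m) = -10.5 (−); new bracket [3, 3.5]
m = 3.25, f(m) = -2.84375 (−); new bracket [3, 3.25]
m = 3.125, f(m) = 0.292969 (+); new bracket [3.125, 3.25]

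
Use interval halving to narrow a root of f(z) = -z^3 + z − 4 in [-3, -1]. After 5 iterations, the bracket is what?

z = -2 gives f = 2, positive; keep [-2, -1]
z = -1.5 gives f = -2.125, negative; keep [-2, -1.5]
z = -1.75 gives f = -0.390625, negative; keep [-2, -1.75]
z = -1.875 gives f = 0.7168, positive; keep [-1.875, -1.75]
z = -1.8125 gives f = 0.1418, positive; keep [-1.8125, -1.75]

[-1.8125, -1.75]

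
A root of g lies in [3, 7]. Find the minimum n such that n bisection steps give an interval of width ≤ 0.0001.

16

Width after n steps is 4/2^n. Need 2^n ≥ 4/0.0001 = 40000.
2^15 = 32768 < 40000 ≤ 2^16 = 65536, so n = 16.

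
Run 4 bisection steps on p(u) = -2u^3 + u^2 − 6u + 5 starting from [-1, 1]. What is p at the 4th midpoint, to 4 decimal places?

midpoint 0: p = 5 > 0 → [0, 1]
midpoint 0.5: p = 2 > 0 → [0.5, 1]
midpoint 0.75: p = 0.21875 > 0 → [0.75, 1]
midpoint 0.875: p = -0.8242 < 0 → [0.75, 0.875]

-0.8242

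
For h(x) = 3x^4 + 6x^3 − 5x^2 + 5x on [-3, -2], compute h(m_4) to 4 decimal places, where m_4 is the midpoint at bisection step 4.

m = -2.5, h(m) = -20.3125 (−); new bracket [-3, -2.5]
m = -2.75, h(m) = -4.769531 (−); new bracket [-3, -2.75]
m = -2.875, h(m) = 6.676514 (+); new bracket [-2.875, -2.75]
m = -2.8125, h(m) = 0.6145 (+); new bracket [-2.8125, -2.75]

0.6145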